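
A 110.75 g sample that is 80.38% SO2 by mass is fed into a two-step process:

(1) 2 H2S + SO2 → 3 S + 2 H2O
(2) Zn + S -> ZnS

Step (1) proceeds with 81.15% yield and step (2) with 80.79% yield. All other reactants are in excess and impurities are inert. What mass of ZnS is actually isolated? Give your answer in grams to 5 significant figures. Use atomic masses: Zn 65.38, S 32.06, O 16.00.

266.32 g

Pure SO2 = 110.75 × 0.8038 = 89.0208 g.
M(SO2) = 32.06 + 2(16.00) = 64.06 g/mol.
M(ZnS) = 65.38 + 32.06 = 97.44 g/mol.
n(SO2) = 89.0208 / 64.06 = 1.38965 mol.
Step 1 (SO2:S = 1:3): theoretical n(S) = 4.16894 mol; at 81.15% yield, n(S) = 3.38310 mol.
Step 2 (S:ZnS = 1:1): theoretical n(ZnS) = 3.38310 mol, so theoretical mass = 3.38310 × 97.44 = 329.649 g.
At 80.79% yield, actual mass of ZnS = 329.649 × 0.8079 = 266.323 g.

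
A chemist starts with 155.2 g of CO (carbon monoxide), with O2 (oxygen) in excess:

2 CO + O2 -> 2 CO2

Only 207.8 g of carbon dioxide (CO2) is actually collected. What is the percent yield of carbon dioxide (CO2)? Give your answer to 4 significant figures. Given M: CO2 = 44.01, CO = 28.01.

85.21 %

n(CO) = 155.20 g / 28.01 g/mol = 5.5409 mol.
From the equation the CO:CO2 mole ratio is 2:2, so n(CO2) = 5.5409 × 2/2 = 5.5409 mol.
Mass of CO2 = 5.5409 mol × 44.01 g/mol = 243.85 g.
This is the theoretical yield. Percent yield = 207.8 g / 243.85 g × 100% = 85.215%.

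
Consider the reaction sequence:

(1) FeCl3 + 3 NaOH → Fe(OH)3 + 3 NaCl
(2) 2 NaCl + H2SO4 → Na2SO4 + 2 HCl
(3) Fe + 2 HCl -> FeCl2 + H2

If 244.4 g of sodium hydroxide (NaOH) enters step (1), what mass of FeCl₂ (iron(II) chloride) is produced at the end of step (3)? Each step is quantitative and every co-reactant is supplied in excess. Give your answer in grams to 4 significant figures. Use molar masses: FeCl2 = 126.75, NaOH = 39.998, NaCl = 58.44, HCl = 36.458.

387.2 g

n(NaOH) = 244.4 / 39.998 = 6.1103 mol.
Reaction (1): NaOH→NaCl ratio 3:3 ⇒ n(NaCl) = 6.1103 mol.
Reaction (2): NaCl→HCl ratio 2:2 ⇒ n(HCl) = 6.1103 mol.
Reaction (3): HCl→FeCl2 ratio 2:1 ⇒ n(FeCl2) = 3.0552 mol.
Mass of FeCl2 = 3.0552 × 126.75 = 387.24 g.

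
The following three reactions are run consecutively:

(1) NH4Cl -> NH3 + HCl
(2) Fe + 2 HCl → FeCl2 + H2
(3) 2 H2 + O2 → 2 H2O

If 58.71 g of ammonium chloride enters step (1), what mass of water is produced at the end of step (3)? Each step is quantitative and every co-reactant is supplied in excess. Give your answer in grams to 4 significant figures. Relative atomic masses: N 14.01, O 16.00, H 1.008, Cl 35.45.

9.887 g

M(NH4Cl) = 14.01 + 4(1.008) + 35.45 = 53.492 g/mol.
M(H2O) = 2(1.008) + 16.00 = 18.016 g/mol.
n(NH4Cl) = 58.71 / 53.492 = 1.0975 mol.
Reaction (1): NH4Cl→HCl ratio 1:1 ⇒ n(HCl) = 1.0975 mol.
Reaction (2): HCl→H2 ratio 2:1 ⇒ n(H2) = 0.54877 mol.
Reaction (3): H2→H2O ratio 2:2 ⇒ n(H2O) = 0.54877 mol.
Mass of H2O = 0.54877 × 18.016 = 9.8867 g.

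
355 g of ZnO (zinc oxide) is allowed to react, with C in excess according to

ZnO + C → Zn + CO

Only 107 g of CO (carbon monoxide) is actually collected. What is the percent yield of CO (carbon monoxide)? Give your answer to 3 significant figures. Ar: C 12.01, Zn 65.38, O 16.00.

M(ZnO) = 65.38 + 16.00 = 81.38 g/mol.
M(CO) = 12.01 + 16.00 = 28.01 g/mol.
n(ZnO) = 355.0 g / 81.38 g/mol = 4.362 mol.
From the equation the ZnO:CO mole ratio is 1:1, so n(CO) = 4.362 × 1/1 = 4.362 mol.
Mass of CO = 4.362 mol × 28.01 g/mol = 122.2 g.
This is the theoretical yield. Percent yield = 107 g / 122.2 g × 100% = 87.57%.

87.6 %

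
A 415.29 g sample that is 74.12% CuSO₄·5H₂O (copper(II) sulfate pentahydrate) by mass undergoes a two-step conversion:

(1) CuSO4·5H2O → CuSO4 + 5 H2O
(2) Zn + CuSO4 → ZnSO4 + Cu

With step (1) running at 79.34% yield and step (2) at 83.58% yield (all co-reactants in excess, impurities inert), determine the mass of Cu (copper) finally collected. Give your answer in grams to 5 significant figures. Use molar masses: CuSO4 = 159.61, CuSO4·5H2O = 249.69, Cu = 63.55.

51.951 g

Pure CuSO4·5H2O = 415.29 × 0.7412 = 307.813 g.
n(CuSO4·5H2O) = 307.813 / 249.69 = 1.23278 mol.
Step 1 (CuSO4·5H2O:CuSO4 = 1:1): theoretical n(CuSO4) = 1.23278 mol; at 79.34% yield, n(CuSO4) = 0.978088 mol.
Step 2 (CuSO4:Cu = 1:1): theoretical n(Cu) = 0.978088 mol, so theoretical mass = 0.978088 × 63.55 = 62.1575 g.
At 83.58% yield, actual mass of Cu = 62.1575 × 0.8358 = 51.9512 g.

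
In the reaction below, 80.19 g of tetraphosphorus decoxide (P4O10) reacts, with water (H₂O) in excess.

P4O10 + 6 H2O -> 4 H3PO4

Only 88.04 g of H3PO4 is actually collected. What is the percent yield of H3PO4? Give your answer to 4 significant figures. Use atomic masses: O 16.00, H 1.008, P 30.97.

M(P4O10) = 4(30.97) + 10(16.00) = 283.88 g/mol.
M(H3PO4) = 3(1.008) + 30.97 + 4(16.00) = 97.994 g/mol.
n(P4O10) = 80.190 g / 283.88 g/mol = 0.28248 mol.
From the equation the P4O10:H3PO4 mole ratio is 1:4, so n(H3PO4) = 0.28248 × 4/1 = 1.1299 mol.
Mass of H3PO4 = 1.1299 mol × 97.994 g/mol = 110.72 g.
This is the theoretical yield. Percent yield = 88.04 g / 110.72 g × 100% = 79.512%.

79.51 %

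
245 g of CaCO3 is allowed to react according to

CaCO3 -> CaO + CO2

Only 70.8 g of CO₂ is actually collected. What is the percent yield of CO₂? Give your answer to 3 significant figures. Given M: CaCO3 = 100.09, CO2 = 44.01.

65.7 %

n(CaCO3) = 245.0 g / 100.09 g/mol = 2.448 mol.
From the equation the CaCO3:CO2 mole ratio is 1:1, so n(CO2) = 2.448 × 1/1 = 2.448 mol.
Mass of CO2 = 2.448 mol × 44.01 g/mol = 107.7 g.
This is the theoretical yield. Percent yield = 70.8 g / 107.7 g × 100% = 65.72%.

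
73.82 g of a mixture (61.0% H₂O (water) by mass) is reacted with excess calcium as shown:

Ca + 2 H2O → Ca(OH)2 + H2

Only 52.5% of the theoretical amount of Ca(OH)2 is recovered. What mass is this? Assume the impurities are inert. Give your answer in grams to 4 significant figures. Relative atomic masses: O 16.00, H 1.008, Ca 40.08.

Pure H2O available = 73.82 g × 0.610 = 45.030 g.
M(H2O) = 2(1.008) + 16.00 = 18.016 g/mol.
M(Ca(OH)2) = 40.08 + 2(16.00) + 2(1.008) = 74.096 g/mol.
n(H2O) = 45.030 g / 18.016 g/mol = 2.4995 mol.
From the equation the H2O:Ca(OH)2 mole ratio is 2:1, so n(Ca(OH)2) = 2.4995 × 1/2 = 1.2497 mol.
Mass of Ca(OH)2 = 1.2497 mol × 74.096 g/mol = 92.600 g.
Actual mass collected = 92.600 g × 0.525 = 48.615 g.

48.61 g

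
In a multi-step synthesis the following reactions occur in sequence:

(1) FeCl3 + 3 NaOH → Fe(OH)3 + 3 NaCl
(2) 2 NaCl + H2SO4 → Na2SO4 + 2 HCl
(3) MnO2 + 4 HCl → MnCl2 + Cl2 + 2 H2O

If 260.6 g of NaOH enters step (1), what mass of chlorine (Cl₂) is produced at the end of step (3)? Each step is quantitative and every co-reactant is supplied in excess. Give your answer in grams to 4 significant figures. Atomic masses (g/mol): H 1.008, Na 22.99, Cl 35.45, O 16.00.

115.5 g

M(NaOH) = 22.99 + 16.00 + 1.008 = 39.998 g/mol.
M(Cl2) = 2(35.45) = 70.90 g/mol.
n(NaOH) = 260.6 / 39.998 = 6.5153 mol.
Reaction (1): NaOH→NaCl ratio 3:3 ⇒ n(NaCl) = 6.5153 mol.
Reaction (2): NaCl→HCl ratio 2:2 ⇒ n(HCl) = 6.5153 mol.
Reaction (3): HCl→Cl2 ratio 4:1 ⇒ n(Cl2) = 1.6288 mol.
Mass of Cl2 = 1.6288 × 70.90 = 115.48 g.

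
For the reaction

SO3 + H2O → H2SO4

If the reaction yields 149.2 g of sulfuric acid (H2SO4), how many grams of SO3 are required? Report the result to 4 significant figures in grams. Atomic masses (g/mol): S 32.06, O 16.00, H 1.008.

M(H2SO4) = 2(1.008) + 32.06 + 4(16.00) = 98.076 g/mol.
M(SO3) = 32.06 + 3(16.00) = 80.06 g/mol.
n(H2SO4) = 149.20 g / 98.076 g/mol = 1.5213 mol.
From the equation the H2SO4:SO3 mole ratio is 1:1, so n(SO3) = 1.5213 × 1/1 = 1.5213 mol.
Mass of SO3 = 1.5213 mol × 80.06 g/mol = 121.79 g.

121.8 g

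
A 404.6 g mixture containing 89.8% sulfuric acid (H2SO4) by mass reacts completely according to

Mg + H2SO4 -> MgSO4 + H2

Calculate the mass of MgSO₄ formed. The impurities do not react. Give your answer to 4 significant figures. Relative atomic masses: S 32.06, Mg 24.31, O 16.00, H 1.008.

Mass of pure H2SO4 = 404.6 g × 0.898 = 363.33 g.
M(H2SO4) = 2(1.008) + 32.06 + 4(16.00) = 98.076 g/mol.
M(MgSO4) = 24.31 + 32.06 + 4(16.00) = 120.37 g/mol.
n(H2SO4) = 363.33 g / 98.076 g/mol = 3.7046 mol.
From the equation the H2SO4:MgSO4 mole ratio is 1:1, so n(MgSO4) = 3.7046 × 1/1 = 3.7046 mol.
Mass of MgSO4 = 3.7046 mol × 120.37 g/mol = 445.92 g.

445.9 g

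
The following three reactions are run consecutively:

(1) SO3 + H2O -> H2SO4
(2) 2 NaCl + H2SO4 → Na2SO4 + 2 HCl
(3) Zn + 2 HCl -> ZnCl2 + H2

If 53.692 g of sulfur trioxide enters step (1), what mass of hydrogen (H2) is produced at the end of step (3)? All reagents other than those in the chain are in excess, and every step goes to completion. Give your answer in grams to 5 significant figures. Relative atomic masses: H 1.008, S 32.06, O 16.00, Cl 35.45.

M(SO3) = 32.06 + 3(16.00) = 80.06 g/mol.
M(H2) = 2(1.008) = 2.016 g/mol.
n(SO3) = 53.692 / 80.06 = 0.670647 mol.
Reaction (1): SO3→H2SO4 ratio 1:1 ⇒ n(H2SO4) = 0.670647 mol.
Reaction (2): H2SO4→HCl ratio 1:2 ⇒ n(HCl) = 1.34129 mol.
Reaction (3): HCl→H2 ratio 2:1 ⇒ n(H2) = 0.670647 mol.
Mass of H2 = 0.670647 × 2.016 = 1.35202 g.

1.3520 g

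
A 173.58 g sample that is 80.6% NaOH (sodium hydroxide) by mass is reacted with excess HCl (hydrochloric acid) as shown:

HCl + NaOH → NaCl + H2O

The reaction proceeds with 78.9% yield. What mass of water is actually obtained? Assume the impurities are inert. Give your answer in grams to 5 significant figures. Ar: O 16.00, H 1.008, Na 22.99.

Pure NaOH available = 173.58 g × 0.806 = 139.905 g.
M(NaOH) = 22.99 + 16.00 + 1.008 = 39.998 g/mol.
M(H2O) = 2(1.008) + 16.00 = 18.016 g/mol.
n(NaOH) = 139.905 g / 39.998 g/mol = 3.49781 mol.
From the equation the NaOH:H2O mole ratio is 1:1, so n(H2O) = 3.49781 × 1/1 = 3.49781 mol.
Mass of H2O = 3.49781 mol × 18.016 g/mol = 63.0166 g.
Actual mass collected = 63.0166 g × 0.789 = 49.7201 g.

49.720 g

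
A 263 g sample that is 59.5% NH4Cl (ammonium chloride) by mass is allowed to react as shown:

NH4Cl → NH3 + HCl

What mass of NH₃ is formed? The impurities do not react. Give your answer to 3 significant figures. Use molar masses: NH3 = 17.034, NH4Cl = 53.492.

Mass of pure NH4Cl = 263 g × 0.595 = 156.5 g.
n(NH4Cl) = 156.5 g / 53.492 g/mol = 2.925 mol.
From the equation the NH4Cl:NH3 mole ratio is 1:1, so n(NH3) = 2.925 × 1/1 = 2.925 mol.
Mass of NH3 = 2.925 mol × 17.034 g/mol = 49.83 g.

49.8 g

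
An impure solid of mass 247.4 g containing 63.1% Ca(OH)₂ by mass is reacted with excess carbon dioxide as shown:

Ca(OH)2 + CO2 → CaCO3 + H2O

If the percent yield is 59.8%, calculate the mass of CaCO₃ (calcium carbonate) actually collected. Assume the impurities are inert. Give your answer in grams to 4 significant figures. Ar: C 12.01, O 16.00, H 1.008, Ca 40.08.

Pure Ca(OH)2 available = 247.4 g × 0.631 = 156.11 g.
M(Ca(OH)2) = 40.08 + 2(16.00) + 2(1.008) = 74.096 g/mol.
M(CaCO3) = 40.08 + 12.01 + 3(16.00) = 100.09 g/mol.
n(Ca(OH)2) = 156.11 g / 74.096 g/mol = 2.1069 mol.
From the equation the Ca(OH)2:CaCO3 mole ratio is 1:1, so n(CaCO3) = 2.1069 × 1/1 = 2.1069 mol.
Mass of CaCO3 = 2.1069 mol × 100.09 g/mol = 210.87 g.
Actual mass collected = 210.87 g × 0.598 = 126.10 g.

126.1 g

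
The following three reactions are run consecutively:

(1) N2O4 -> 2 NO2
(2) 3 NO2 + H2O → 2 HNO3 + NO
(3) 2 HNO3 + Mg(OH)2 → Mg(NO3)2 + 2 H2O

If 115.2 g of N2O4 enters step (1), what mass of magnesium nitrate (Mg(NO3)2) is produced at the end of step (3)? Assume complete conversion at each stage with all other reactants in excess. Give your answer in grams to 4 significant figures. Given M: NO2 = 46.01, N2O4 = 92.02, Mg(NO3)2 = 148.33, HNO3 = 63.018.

123.8 g

n(N2O4) = 115.2 / 92.02 = 1.2519 mol.
Reaction (1): N2O4→NO2 ratio 1:2 ⇒ n(NO2) = 2.5038 mol.
Reaction (2): NO2→HNO3 ratio 3:2 ⇒ n(HNO3) = 1.6692 mol.
Reaction (3): HNO3→Mg(NO3)2 ratio 2:1 ⇒ n(Mg(NO3)2) = 0.83460 mol.
Mass of Mg(NO3)2 = 0.83460 × 148.33 = 123.80 g.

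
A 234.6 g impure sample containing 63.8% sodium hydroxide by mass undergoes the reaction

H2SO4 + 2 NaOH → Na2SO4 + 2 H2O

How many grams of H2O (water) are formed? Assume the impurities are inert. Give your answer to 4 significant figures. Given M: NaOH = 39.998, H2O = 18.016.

67.42 g

Mass of pure NaOH = 234.6 g × 0.638 = 149.67 g.
n(NaOH) = 149.67 g / 39.998 g/mol = 3.7421 mol.
From the equation the NaOH:H2O mole ratio is 2:2, so n(H2O) = 3.7421 × 2/2 = 3.7421 mol.
Mass of H2O = 3.7421 mol × 18.016 g/mol = 67.417 g.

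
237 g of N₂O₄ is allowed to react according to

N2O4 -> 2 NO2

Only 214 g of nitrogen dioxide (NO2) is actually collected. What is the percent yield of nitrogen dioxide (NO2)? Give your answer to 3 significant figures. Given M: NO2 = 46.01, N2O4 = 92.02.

90.3 %

n(N2O4) = 237.0 g / 92.02 g/mol = 2.576 mol.
From the equation the N2O4:NO2 mole ratio is 1:2, so n(NO2) = 2.576 × 2/1 = 5.151 mol.
Mass of NO2 = 5.151 mol × 46.01 g/mol = 237.0 g.
This is the theoretical yield. Percent yield = 214 g / 237.0 g × 100% = 90.30%.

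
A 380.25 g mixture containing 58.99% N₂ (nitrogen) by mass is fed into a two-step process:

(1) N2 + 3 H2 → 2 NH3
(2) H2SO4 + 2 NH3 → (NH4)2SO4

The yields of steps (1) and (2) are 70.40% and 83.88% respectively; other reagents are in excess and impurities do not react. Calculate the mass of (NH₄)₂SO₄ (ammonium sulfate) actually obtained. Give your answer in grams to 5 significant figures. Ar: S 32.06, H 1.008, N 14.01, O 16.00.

624.68 g

Pure N2 = 380.25 × 0.5899 = 224.309 g.
M(N2) = 2(14.01) = 28.02 g/mol.
M((NH4)2SO4) = 2(14.01) + 8(1.008) + 32.06 + 4(16.00) = 132.144 g/mol.
n(N2) = 224.309 / 28.02 = 8.00533 mol.
Step 1 (N2:NH3 = 1:2): theoretical n(NH3) = 16.0107 mol; at 70.40% yield, n(NH3) = 11.2715 mol.
Step 2 (NH3:(NH4)2SO4 = 2:1): theoretical n((NH4)2SO4) = 5.63576 mol, so theoretical mass = 5.63576 × 132.144 = 744.731 g.
At 83.88% yield, actual mass of (NH4)2SO4 = 744.731 × 0.8388 = 624.681 g.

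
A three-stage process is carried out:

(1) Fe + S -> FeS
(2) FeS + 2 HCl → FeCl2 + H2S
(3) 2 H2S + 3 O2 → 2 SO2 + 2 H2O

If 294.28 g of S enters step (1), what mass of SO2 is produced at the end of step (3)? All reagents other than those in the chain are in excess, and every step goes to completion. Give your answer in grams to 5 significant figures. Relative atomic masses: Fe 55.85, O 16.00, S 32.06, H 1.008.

588.01 g

M(S) = 32.06 g/mol.
M(SO2) = 32.06 + 2(16.00) = 64.06 g/mol.
n(S) = 294.28 / 32.06 = 9.17904 mol.
Reaction (1): S→FeS ratio 1:1 ⇒ n(FeS) = 9.17904 mol.
Reaction (2): FeS→H2S ratio 1:1 ⇒ n(H2S) = 9.17904 mol.
Reaction (3): H2S→SO2 ratio 2:2 ⇒ n(SO2) = 9.17904 mol.
Mass of SO2 = 9.17904 × 64.06 = 588.009 g.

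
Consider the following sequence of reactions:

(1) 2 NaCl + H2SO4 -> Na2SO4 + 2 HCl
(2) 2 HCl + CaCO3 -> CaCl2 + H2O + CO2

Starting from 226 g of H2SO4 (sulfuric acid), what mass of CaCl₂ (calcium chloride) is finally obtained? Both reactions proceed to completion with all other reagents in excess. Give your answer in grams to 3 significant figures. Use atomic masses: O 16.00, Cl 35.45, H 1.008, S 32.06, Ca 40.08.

M(H2SO4) = 2(1.008) + 32.06 + 4(16.00) = 98.076 g/mol.
M(CaCl2) = 40.08 + 2(35.45) = 110.98 g/mol.
n(H2SO4) = 226.0 / 98.076 = 2.304 mol.
Step 1 gives a 1:2 ratio of H2SO4 to HCl, so n(HCl) = 4.609 mol.
In step 2 the HCl:CaCl2 ratio is 2:1, so n(CaCl2) = 2.304 mol.
Mass of CaCl2 = 2.304 × 110.98 = 255.7 g.

256 g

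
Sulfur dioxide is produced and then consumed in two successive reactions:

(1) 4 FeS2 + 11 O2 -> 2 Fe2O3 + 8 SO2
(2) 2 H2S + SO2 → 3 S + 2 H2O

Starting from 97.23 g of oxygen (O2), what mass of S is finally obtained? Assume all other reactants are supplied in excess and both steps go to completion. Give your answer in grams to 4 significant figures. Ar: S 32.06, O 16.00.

212.5 g

M(O2) = 2(16.00) = 32.00 g/mol.
M(S) = 32.06 g/mol.
n(O2) = 97.230 / 32.00 = 3.0384 mol.
Step 1 gives a 11:8 ratio of O2 to SO2, so n(SO2) = 2.2098 mol.
In step 2 the SO2:S ratio is 1:3, so n(S) = 6.6293 mol.
Mass of S = 6.6293 × 32.06 = 212.54 g.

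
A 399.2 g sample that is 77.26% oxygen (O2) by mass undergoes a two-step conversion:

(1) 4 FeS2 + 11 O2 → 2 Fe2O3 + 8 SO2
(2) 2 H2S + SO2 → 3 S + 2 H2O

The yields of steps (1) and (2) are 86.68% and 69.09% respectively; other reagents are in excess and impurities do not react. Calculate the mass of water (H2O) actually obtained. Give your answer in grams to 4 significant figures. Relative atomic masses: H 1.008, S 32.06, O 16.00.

Pure O2 = 399.2 × 0.7726 = 308.42 g.
M(O2) = 2(16.00) = 32.00 g/mol.
M(H2O) = 2(1.008) + 16.00 = 18.016 g/mol.
n(O2) = 308.42 / 32.00 = 9.6382 mol.
Step 1 (O2:SO2 = 11:8): theoretical n(SO2) = 7.0096 mol; at 86.68% yield, n(SO2) = 6.0759 mol.
Step 2 (SO2:H2O = 1:2): theoretical n(H2O) = 12.152 mol, so theoretical mass = 12.152 × 18.016 = 218.93 g.
At 69.09% yield, actual mass of H2O = 218.93 × 0.6909 = 151.26 g.

151.3 g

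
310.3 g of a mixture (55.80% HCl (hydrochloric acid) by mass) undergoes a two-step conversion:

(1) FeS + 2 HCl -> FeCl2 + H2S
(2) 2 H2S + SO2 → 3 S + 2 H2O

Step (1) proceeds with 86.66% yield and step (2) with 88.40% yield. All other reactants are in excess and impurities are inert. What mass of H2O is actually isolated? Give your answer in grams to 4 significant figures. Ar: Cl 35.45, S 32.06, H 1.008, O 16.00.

Pure HCl = 310.3 × 0.5580 = 173.15 g.
M(HCl) = 1.008 + 35.45 = 36.458 g/mol.
M(H2O) = 2(1.008) + 16.00 = 18.016 g/mol.
n(HCl) = 173.15 / 36.458 = 4.7492 mol.
Step 1 (HCl:H2S = 2:1): theoretical n(H2S) = 2.3746 mol; at 86.66% yield, n(H2S) = 2.0578 mol.
Step 2 (H2S:H2O = 2:2): theoretical n(H2O) = 2.0578 mol, so theoretical mass = 2.0578 × 18.016 = 37.074 g.
At 88.40% yield, actual mass of H2O = 37.074 × 0.8840 = 32.773 g.

32.77 g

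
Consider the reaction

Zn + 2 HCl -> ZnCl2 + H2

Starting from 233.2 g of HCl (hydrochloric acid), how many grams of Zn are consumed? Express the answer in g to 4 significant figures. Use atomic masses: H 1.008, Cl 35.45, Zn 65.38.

209.1 g

M(HCl) = 1.008 + 35.45 = 36.458 g/mol.
M(Zn) = 65.38 g/mol.
n(HCl) = 233.20 g / 36.458 g/mol = 6.3964 mol.
From the equation the HCl:Zn mole ratio is 2:1, so n(Zn) = 6.3964 × 1/2 = 3.1982 mol.
Mass of Zn = 3.1982 mol × 65.38 g/mol = 209.10 g.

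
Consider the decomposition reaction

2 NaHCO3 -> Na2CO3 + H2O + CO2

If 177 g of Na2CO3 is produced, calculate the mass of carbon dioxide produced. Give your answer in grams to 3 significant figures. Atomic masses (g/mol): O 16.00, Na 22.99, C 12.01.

73.5 g

M(Na2CO3) = 2(22.99) + 12.01 + 3(16.00) = 105.99 g/mol.
M(CO2) = 12.01 + 2(16.00) = 44.01 g/mol.
n(Na2CO3) = 177.0 g / 105.99 g/mol = 1.670 mol.
From the equation the Na2CO3:CO2 mole ratio is 1:1, so n(CO2) = 1.670 × 1/1 = 1.670 mol.
Mass of CO2 = 1.670 mol × 44.01 g/mol = 73.50 g.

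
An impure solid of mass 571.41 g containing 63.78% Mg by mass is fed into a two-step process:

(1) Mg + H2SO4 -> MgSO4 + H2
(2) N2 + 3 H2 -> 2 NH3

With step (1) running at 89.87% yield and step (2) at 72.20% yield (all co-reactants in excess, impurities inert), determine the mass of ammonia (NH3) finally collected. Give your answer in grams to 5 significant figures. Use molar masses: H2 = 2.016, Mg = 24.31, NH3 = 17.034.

110.47 g

Pure Mg = 571.41 × 0.6378 = 364.445 g.
n(Mg) = 364.445 / 24.31 = 14.9916 mol.
Step 1 (Mg:H2 = 1:1): theoretical n(H2) = 14.9916 mol; at 89.87% yield, n(H2) = 13.4729 mol.
Step 2 (H2:NH3 = 3:2): theoretical n(NH3) = 8.98196 mol, so theoretical mass = 8.98196 × 17.034 = 152.999 g.
At 72.20% yield, actual mass of NH3 = 152.999 × 0.7220 = 110.465 g.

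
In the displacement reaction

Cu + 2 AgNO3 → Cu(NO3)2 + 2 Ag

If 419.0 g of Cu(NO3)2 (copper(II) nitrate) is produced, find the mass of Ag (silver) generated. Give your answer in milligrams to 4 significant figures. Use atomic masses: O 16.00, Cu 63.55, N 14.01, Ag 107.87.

M(Cu(NO3)2) = 63.55 + 2(14.01) + 6(16.00) = 187.57 g/mol.
M(Ag) = 107.87 g/mol.
n(Cu(NO3)2) = 419.00 g / 187.57 g/mol = 2.2338 mol.
From the equation the Cu(NO3)2:Ag mole ratio is 1:2, so n(Ag) = 2.2338 × 2/1 = 4.4677 mol.
Mass of Ag = 4.4677 mol × 107.87 g/mol = 481.93 g.
Converting to mg: 481.93 g = 481900 mg.

481900 mg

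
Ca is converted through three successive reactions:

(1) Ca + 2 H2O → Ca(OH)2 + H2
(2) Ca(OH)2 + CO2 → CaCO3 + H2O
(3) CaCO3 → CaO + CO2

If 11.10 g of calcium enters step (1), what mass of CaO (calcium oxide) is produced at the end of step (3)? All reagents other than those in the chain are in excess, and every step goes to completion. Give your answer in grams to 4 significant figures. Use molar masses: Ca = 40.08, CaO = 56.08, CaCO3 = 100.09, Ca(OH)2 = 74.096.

n(Ca) = 11.10 / 40.08 = 0.27695 mol.
Reaction (1): Ca→Ca(OH)2 ratio 1:1 ⇒ n(Ca(OH)2) = 0.27695 mol.
Reaction (2): Ca(OH)2→CaCO3 ratio 1:1 ⇒ n(CaCO3) = 0.27695 mol.
Reaction (3): CaCO3→CaO ratio 1:1 ⇒ n(CaO) = 0.27695 mol.
Mass of CaO = 0.27695 × 56.08 = 15.531 g.

15.53 g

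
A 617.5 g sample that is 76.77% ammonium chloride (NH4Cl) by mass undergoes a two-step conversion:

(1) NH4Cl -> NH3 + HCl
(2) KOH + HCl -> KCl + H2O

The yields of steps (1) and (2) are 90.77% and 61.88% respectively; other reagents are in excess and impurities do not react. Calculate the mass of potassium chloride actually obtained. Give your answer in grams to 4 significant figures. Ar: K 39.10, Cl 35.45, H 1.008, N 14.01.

Pure NH4Cl = 617.5 × 0.7677 = 474.05 g.
M(NH4Cl) = 14.01 + 4(1.008) + 35.45 = 53.492 g/mol.
M(KCl) = 39.10 + 35.45 = 74.55 g/mol.
n(NH4Cl) = 474.05 / 53.492 = 8.8622 mol.
Step 1 (NH4Cl:HCl = 1:1): theoretical n(HCl) = 8.8622 mol; at 90.77% yield, n(HCl) = 8.0442 mol.
Step 2 (HCl:KCl = 1:1): theoretical n(KCl) = 8.0442 mol, so theoretical mass = 8.0442 × 74.55 = 599.69 g.
At 61.88% yield, actual mass of KCl = 599.69 × 0.6188 = 371.09 g.

371.1 g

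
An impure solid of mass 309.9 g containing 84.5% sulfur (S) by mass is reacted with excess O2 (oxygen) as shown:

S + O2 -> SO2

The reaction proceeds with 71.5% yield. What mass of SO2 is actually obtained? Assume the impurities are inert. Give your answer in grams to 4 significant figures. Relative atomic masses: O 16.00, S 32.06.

374.1 g

Pure S available = 309.9 g × 0.845 = 261.87 g.
M(S) = 32.06 g/mol.
M(SO2) = 32.06 + 2(16.00) = 64.06 g/mol.
n(S) = 261.87 g / 32.06 g/mol = 8.1680 mol.
From the equation the S:SO2 mole ratio is 1:1, so n(SO2) = 8.1680 × 1/1 = 8.1680 mol.
Mass of SO2 = 8.1680 mol × 64.06 g/mol = 523.24 g.
Actual mass collected = 523.24 g × 0.715 = 374.12 g.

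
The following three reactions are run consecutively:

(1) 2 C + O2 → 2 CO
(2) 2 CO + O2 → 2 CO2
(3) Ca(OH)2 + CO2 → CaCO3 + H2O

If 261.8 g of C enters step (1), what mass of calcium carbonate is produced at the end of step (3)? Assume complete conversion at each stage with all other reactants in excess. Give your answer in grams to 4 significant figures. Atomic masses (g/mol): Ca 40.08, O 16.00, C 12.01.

2182 g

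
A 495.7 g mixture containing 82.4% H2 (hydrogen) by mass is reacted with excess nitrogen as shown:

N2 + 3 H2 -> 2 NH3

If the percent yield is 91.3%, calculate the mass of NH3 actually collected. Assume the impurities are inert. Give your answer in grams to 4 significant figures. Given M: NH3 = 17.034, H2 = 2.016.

2101 g

Pure H2 available = 495.7 g × 0.824 = 408.46 g.
n(H2) = 408.46 g / 2.016 g/mol = 202.61 mol.
From the equation the H2:NH3 mole ratio is 3:2, so n(NH3) = 202.61 × 2/3 = 135.07 mol.
Mass of NH3 = 135.07 mol × 17.034 g/mol = 2300.8 g.
Actual mass collected = 2300.8 g × 0.913 = 2100.6 g.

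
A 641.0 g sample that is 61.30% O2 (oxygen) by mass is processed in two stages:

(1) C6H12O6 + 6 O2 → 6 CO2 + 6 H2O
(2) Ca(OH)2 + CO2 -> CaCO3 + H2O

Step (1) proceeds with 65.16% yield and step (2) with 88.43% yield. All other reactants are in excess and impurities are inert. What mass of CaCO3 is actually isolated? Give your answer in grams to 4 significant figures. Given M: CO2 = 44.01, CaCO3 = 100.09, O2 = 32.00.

708.2 g

Pure O2 = 641.0 × 0.6130 = 392.93 g.
n(O2) = 392.93 / 32.00 = 12.279 mol.
Step 1 (O2:CO2 = 6:6): theoretical n(CO2) = 12.279 mol; at 65.16% yield, n(CO2) = 8.0011 mol.
Step 2 (CO2:CaCO3 = 1:1): theoretical n(CaCO3) = 8.0011 mol, so theoretical mass = 8.0011 × 100.09 = 800.83 g.
At 88.43% yield, actual mass of CaCO3 = 800.83 × 0.8843 = 708.17 g.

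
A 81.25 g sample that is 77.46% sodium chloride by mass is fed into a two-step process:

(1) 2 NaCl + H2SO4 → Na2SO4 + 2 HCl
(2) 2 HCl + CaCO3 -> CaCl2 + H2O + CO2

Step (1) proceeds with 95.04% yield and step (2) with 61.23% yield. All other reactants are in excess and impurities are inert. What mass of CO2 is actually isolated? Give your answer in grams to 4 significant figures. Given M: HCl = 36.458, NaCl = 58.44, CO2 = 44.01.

13.79 g

Pure NaCl = 81.25 × 0.7746 = 62.936 g.
n(NaCl) = 62.936 / 58.44 = 1.0769 mol.
Step 1 (NaCl:HCl = 2:2): theoretical n(HCl) = 1.0769 mol; at 95.04% yield, n(HCl) = 1.0235 mol.
Step 2 (HCl:CO2 = 2:1): theoretical n(CO2) = 0.51176 mol, so theoretical mass = 0.51176 × 44.01 = 22.523 g.
At 61.23% yield, actual mass of CO2 = 22.523 × 0.6123 = 13.791 g.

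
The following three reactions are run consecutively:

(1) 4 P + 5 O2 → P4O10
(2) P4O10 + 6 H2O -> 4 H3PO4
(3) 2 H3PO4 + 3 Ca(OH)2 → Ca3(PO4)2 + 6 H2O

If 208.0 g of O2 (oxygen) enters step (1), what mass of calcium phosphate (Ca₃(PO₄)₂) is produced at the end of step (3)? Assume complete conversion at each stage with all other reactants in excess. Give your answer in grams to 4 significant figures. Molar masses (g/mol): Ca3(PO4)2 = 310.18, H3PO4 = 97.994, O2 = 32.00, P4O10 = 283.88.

n(O2) = 208.0 / 32.00 = 6.5000 mol.
Reaction (1): O2→P4O10 ratio 5:1 ⇒ n(P4O10) = 1.3000 mol.
Reaction (2): P4O10→H3PO4 ratio 1:4 ⇒ n(H3PO4) = 5.2000 mol.
Reaction (3): H3PO4→Ca3(PO4)2 ratio 2:1 ⇒ n(Ca3(PO4)2) = 2.6000 mol.
Mass of Ca3(PO4)2 = 2.6000 × 310.18 = 806.47 g.

806.5 g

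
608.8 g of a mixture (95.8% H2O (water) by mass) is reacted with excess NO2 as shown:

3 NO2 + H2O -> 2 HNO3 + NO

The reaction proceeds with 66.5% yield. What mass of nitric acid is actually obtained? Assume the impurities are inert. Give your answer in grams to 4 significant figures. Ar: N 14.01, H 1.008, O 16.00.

Pure H2O available = 608.8 g × 0.958 = 583.23 g.
M(H2O) = 2(1.008) + 16.00 = 18.016 g/mol.
M(HNO3) = 1.008 + 14.01 + 3(16.00) = 63.018 g/mol.
n(H2O) = 583.23 g / 18.016 g/mol = 32.373 mol.
From the equation the H2O:HNO3 mole ratio is 1:2, so n(HNO3) = 32.373 × 2/1 = 64.746 mol.
Mass of HNO3 = 64.746 mol × 63.018 g/mol = 4080.2 g.
Actual mass collected = 4080.2 g × 0.665 = 2713.3 g.

2713 g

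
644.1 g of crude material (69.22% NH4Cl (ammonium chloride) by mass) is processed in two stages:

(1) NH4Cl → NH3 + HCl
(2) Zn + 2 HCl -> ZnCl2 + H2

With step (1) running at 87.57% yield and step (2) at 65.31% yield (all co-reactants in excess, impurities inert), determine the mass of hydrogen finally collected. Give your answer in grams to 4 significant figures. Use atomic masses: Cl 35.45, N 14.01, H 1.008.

Pure NH4Cl = 644.1 × 0.6922 = 445.85 g.
M(NH4Cl) = 14.01 + 4(1.008) + 35.45 = 53.492 g/mol.
M(H2) = 2(1.008) = 2.016 g/mol.
n(NH4Cl) = 445.85 / 53.492 = 8.3348 mol.
Step 1 (NH4Cl:HCl = 1:1): theoretical n(HCl) = 8.3348 mol; at 87.57% yield, n(HCl) = 7.2988 mol.
Step 2 (HCl:H2 = 2:1): theoretical n(H2) = 3.6494 mol, so theoretical mass = 3.6494 × 2.016 = 7.3572 g.
At 65.31% yield, actual mass of H2 = 7.3572 × 0.6531 = 4.8050 g.

4.805 g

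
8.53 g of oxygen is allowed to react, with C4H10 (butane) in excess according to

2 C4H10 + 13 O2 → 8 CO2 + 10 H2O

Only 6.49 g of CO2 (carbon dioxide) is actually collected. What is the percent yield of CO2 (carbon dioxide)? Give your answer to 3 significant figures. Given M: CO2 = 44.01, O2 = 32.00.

89.9 %

n(O2) = 8.530 g / 32.00 g/mol = 0.2666 mol.
From the equation the O2:CO2 mole ratio is 13:8, so n(CO2) = 0.2666 × 8/13 = 0.1640 mol.
Mass of CO2 = 0.1640 mol × 44.01 g/mol = 7.219 g.
This is the theoretical yield. Percent yield = 6.49 g / 7.219 g × 100% = 89.90%.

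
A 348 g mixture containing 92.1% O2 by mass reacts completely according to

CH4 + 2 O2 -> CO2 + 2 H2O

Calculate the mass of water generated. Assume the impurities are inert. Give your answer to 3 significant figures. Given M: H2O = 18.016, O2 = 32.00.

180 g

Mass of pure O2 = 348 g × 0.921 = 320.5 g.
n(O2) = 320.5 g / 32.00 g/mol = 10.02 mol.
From the equation the O2:H2O mole ratio is 2:2, so n(H2O) = 10.02 × 2/2 = 10.02 mol.
Mass of H2O = 10.02 mol × 18.016 g/mol = 180.4 g.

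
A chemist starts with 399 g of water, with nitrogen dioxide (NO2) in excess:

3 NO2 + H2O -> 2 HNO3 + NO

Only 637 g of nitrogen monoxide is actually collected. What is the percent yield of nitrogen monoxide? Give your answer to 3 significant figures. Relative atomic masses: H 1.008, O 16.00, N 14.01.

95.8 %

M(H2O) = 2(1.008) + 16.00 = 18.016 g/mol.
M(NO) = 14.01 + 16.00 = 30.01 g/mol.
n(H2O) = 399.0 g / 18.016 g/mol = 22.15 mol.
From the equation the H2O:NO mole ratio is 1:1, so n(NO) = 22.15 × 1/1 = 22.15 mol.
Mass of NO = 22.15 mol × 30.01 g/mol = 664.6 g.
This is the theoretical yield. Percent yield = 637 g / 664.6 g × 100% = 95.84%.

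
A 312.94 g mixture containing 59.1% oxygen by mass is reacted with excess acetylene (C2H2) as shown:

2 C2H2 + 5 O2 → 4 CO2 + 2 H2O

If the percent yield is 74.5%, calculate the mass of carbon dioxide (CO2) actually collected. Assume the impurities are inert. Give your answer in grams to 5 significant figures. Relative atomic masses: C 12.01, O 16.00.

Pure O2 available = 312.94 g × 0.591 = 184.948 g.
M(O2) = 2(16.00) = 32.00 g/mol.
M(CO2) = 12.01 + 2(16.00) = 44.01 g/mol.
n(O2) = 184.948 g / 32.00 g/mol = 5.77961 mol.
From the equation the O2:CO2 mole ratio is 5:4, so n(CO2) = 5.77961 × 4/5 = 4.62369 mol.
Mass of CO2 = 4.62369 mol × 44.01 g/mol = 203.489 g.
Actual mass collected = 203.489 g × 0.745 = 151.599 g.

151.60 g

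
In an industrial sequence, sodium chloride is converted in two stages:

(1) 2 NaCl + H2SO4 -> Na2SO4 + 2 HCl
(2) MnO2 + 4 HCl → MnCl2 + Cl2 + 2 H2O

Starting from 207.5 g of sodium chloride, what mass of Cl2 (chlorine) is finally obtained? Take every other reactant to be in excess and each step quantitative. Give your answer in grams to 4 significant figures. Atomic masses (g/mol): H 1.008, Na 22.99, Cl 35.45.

M(NaCl) = 22.99 + 35.45 = 58.44 g/mol.
M(Cl2) = 2(35.45) = 70.90 g/mol.
n(NaCl) = 207.50 / 58.44 = 3.5507 mol.
Step 1 gives a 2:2 ratio of NaCl to HCl, so n(HCl) = 3.5507 mol.
In step 2 the HCl:Cl2 ratio is 4:1, so n(Cl2) = 0.88766 mol.
Mass of Cl2 = 0.88766 × 70.90 = 62.935 g.

62.94 g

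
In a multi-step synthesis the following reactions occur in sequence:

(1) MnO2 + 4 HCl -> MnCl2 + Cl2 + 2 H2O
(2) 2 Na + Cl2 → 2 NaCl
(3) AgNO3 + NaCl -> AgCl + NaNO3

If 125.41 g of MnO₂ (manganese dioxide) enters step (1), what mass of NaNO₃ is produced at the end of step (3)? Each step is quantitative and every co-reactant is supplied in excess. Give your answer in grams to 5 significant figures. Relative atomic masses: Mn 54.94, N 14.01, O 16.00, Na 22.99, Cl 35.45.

M(MnO2) = 54.94 + 2(16.00) = 86.94 g/mol.
M(NaNO3) = 22.99 + 14.01 + 3(16.00) = 85.00 g/mol.
n(MnO2) = 125.41 / 86.94 = 1.44249 mol.
Reaction (1): MnO2→Cl2 ratio 1:1 ⇒ n(Cl2) = 1.44249 mol.
Reaction (2): Cl2→NaCl ratio 1:2 ⇒ n(NaCl) = 2.88498 mol.
Reaction (3): NaCl→NaNO3 ratio 1:1 ⇒ n(NaNO3) = 2.88498 mol.
Mass of NaNO3 = 2.88498 × 85.00 = 245.223 g.

245.22 g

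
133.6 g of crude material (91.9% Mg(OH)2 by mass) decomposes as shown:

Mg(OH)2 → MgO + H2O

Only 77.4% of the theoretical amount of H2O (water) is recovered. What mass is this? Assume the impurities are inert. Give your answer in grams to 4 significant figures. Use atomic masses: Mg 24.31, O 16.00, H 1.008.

29.35 g

Pure Mg(OH)2 available = 133.6 g × 0.919 = 122.78 g.
M(Mg(OH)2) = 24.31 + 2(16.00) + 2(1.008) = 58.326 g/mol.
M(H2O) = 2(1.008) + 16.00 = 18.016 g/mol.
n(Mg(OH)2) = 122.78 g / 58.326 g/mol = 2.1050 mol.
From the equation the Mg(OH)2:H2O mole ratio is 1:1, so n(H2O) = 2.1050 × 1/1 = 2.1050 mol.
Mass of H2O = 2.1050 mol × 18.016 g/mol = 37.924 g.
Actual mass collected = 37.924 g × 0.774 = 29.353 g.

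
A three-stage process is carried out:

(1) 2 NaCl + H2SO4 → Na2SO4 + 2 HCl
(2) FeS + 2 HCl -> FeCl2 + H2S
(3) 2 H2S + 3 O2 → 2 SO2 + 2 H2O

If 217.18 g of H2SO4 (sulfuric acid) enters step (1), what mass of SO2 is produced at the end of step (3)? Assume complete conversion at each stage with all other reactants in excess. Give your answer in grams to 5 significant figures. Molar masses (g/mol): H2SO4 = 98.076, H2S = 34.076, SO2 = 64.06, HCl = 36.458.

n(H2SO4) = 217.18 / 98.076 = 2.21441 mol.
Reaction (1): H2SO4→HCl ratio 1:2 ⇒ n(HCl) = 4.42881 mol.
Reaction (2): HCl→H2S ratio 2:1 ⇒ n(H2S) = 2.21441 mol.
Reaction (3): H2S→SO2 ratio 2:2 ⇒ n(SO2) = 2.21441 mol.
Mass of SO2 = 2.21441 × 64.06 = 141.855 g.

141.85 g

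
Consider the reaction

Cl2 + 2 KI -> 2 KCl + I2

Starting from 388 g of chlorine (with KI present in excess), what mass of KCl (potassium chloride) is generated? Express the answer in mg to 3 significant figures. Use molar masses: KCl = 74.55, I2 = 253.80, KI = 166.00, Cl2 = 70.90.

816000 mg

n(Cl2) = 388.0 g / 70.90 g/mol = 5.472 mol.
From the equation the Cl2:KCl mole ratio is 1:2, so n(KCl) = 5.472 × 2/1 = 10.94 mol.
Mass of KCl = 10.94 mol × 74.55 g/mol = 815.9 g.
Converting to mg: 815.9 g = 816000 mg.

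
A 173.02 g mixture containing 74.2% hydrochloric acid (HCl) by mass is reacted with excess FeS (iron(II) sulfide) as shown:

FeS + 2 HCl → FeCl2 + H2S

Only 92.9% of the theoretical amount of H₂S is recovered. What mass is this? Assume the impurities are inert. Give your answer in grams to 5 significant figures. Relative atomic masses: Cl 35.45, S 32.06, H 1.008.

55.737 g

Pure HCl available = 173.02 g × 0.742 = 128.381 g.
M(HCl) = 1.008 + 35.45 = 36.458 g/mol.
M(H2S) = 2(1.008) + 32.06 = 34.076 g/mol.
n(HCl) = 128.381 g / 36.458 g/mol = 3.52134 mol.
From the equation the HCl:H2S mole ratio is 2:1, so n(H2S) = 3.52134 × 1/2 = 1.76067 mol.
Mass of H2S = 1.76067 mol × 34.076 g/mol = 59.9965 g.
Actual mass collected = 59.9965 g × 0.929 = 55.7368 g.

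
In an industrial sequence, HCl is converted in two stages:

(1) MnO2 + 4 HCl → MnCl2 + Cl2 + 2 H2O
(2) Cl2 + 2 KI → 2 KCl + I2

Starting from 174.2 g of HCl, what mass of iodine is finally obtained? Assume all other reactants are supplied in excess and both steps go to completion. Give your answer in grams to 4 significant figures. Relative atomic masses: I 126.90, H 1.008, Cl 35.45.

303.2 g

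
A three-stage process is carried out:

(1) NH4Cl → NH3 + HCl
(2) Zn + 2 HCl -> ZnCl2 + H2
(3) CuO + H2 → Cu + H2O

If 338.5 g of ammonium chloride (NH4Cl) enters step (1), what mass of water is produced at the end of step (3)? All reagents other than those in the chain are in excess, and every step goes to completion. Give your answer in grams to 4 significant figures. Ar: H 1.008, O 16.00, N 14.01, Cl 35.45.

M(NH4Cl) = 14.01 + 4(1.008) + 35.45 = 53.492 g/mol.
M(H2O) = 2(1.008) + 16.00 = 18.016 g/mol.
n(NH4Cl) = 338.5 / 53.492 = 6.3280 mol.
Reaction (1): NH4Cl→HCl ratio 1:1 ⇒ n(HCl) = 6.3280 mol.
Reaction (2): HCl→H2 ratio 2:1 ⇒ n(H2) = 3.1640 mol.
Reaction (3): H2→H2O ratio 1:1 ⇒ n(H2O) = 3.1640 mol.
Mass of H2O = 3.1640 × 18.016 = 57.003 g.

57.00 g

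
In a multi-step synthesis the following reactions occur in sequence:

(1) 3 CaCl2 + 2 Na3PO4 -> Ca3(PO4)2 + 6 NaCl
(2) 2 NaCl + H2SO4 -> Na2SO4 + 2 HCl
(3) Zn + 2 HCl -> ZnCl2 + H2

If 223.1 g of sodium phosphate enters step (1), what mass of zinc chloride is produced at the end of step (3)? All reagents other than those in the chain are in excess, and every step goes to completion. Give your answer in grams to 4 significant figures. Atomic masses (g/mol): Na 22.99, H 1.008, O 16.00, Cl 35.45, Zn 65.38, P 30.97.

M(Na3PO4) = 3(22.99) + 30.97 + 4(16.00) = 163.94 g/mol.
M(ZnCl2) = 65.38 + 2(35.45) = 136.28 g/mol.
n(Na3PO4) = 223.1 / 163.94 = 1.3609 mol.
Reaction (1): Na3PO4→NaCl ratio 2:6 ⇒ n(NaCl) = 4.0826 mol.
Reaction (2): NaCl→HCl ratio 2:2 ⇒ n(HCl) = 4.0826 mol.
Reaction (3): HCl→ZnCl2 ratio 2:1 ⇒ n(ZnCl2) = 2.0413 mol.
Mass of ZnCl2 = 2.0413 × 136.28 = 278.19 g.

278.2 g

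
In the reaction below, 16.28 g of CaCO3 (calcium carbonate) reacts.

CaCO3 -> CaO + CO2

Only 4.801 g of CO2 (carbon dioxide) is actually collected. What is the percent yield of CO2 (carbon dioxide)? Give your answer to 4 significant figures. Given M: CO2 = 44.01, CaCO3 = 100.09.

n(CaCO3) = 16.280 g / 100.09 g/mol = 0.16265 mol.
From the equation the CaCO3:CO2 mole ratio is 1:1, so n(CO2) = 0.16265 × 1/1 = 0.16265 mol.
Mass of CO2 = 0.16265 mol × 44.01 g/mol = 7.1584 g.
This is the theoretical yield. Percent yield = 4.801 g / 7.1584 g × 100% = 67.068%.

67.07 %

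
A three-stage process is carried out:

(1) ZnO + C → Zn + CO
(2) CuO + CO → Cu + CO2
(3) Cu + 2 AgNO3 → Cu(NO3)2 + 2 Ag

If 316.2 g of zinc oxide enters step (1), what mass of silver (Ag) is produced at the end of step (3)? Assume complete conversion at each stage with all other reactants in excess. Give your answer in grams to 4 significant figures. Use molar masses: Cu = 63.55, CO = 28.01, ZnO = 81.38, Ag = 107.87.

838.3 g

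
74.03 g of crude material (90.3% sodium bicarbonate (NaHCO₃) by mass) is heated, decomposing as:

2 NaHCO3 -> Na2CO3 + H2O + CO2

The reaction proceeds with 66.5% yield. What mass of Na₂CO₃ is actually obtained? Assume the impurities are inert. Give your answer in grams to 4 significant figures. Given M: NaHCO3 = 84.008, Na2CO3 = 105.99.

Pure NaHCO3 available = 74.03 g × 0.903 = 66.849 g.
n(NaHCO3) = 66.849 g / 84.008 g/mol = 0.79575 mol.
From the equation the NaHCO3:Na2CO3 mole ratio is 2:1, so n(Na2CO3) = 0.79575 × 1/2 = 0.39787 mol.
Mass of Na2CO3 = 0.39787 mol × 105.99 g/mol = 42.171 g.
Actual mass collected = 42.171 g × 0.665 = 28.043 g.

28.04 g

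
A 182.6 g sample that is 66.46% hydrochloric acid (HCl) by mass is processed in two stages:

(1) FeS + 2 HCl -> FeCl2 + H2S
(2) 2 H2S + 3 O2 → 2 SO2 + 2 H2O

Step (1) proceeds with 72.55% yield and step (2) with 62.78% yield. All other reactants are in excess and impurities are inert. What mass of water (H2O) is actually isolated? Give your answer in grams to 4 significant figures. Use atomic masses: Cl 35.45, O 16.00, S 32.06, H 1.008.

13.66 g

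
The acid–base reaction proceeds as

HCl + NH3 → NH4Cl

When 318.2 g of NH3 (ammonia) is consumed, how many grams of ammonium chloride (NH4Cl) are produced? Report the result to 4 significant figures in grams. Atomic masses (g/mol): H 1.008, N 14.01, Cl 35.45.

M(NH3) = 14.01 + 3(1.008) = 17.034 g/mol.
M(NH4Cl) = 14.01 + 4(1.008) + 35.45 = 53.492 g/mol.
n(NH3) = 318.20 g / 17.034 g/mol = 18.680 mol.
From the equation the NH3:NH4Cl mole ratio is 1:1, so n(NH4Cl) = 18.680 × 1/1 = 18.680 mol.
Mass of NH4Cl = 18.680 mol × 53.492 g/mol = 999.25 g.

999.2 g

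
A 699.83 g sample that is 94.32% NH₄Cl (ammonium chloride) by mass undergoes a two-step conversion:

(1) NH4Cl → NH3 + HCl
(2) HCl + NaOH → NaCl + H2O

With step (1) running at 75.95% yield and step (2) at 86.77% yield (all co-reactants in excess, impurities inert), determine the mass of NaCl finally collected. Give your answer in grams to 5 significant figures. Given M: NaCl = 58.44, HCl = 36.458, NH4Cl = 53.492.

475.24 g

Pure NH4Cl = 699.83 × 0.9432 = 660.080 g.
n(NH4Cl) = 660.080 / 53.492 = 12.3398 mol.
Step 1 (NH4Cl:HCl = 1:1): theoretical n(HCl) = 12.3398 mol; at 75.95% yield, n(HCl) = 9.37206 mol.
Step 2 (HCl:NaCl = 1:1): theoretical n(NaCl) = 9.37206 mol, so theoretical mass = 9.37206 × 58.44 = 547.703 g.
At 86.77% yield, actual mass of NaCl = 547.703 × 0.8677 = 475.242 g.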